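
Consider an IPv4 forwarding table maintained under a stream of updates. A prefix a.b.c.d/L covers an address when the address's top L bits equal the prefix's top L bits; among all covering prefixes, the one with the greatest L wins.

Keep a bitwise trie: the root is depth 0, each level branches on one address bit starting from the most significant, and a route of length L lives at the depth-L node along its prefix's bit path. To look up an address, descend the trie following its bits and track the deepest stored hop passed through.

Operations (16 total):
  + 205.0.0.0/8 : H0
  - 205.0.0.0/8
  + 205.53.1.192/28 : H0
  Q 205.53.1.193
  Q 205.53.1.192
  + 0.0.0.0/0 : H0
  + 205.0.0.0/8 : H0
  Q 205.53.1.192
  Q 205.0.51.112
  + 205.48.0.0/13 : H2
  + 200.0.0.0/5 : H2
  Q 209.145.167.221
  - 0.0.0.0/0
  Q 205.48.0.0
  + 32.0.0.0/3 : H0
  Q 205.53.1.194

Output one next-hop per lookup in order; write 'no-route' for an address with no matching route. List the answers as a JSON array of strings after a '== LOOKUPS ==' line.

Trace:
  add 205.0.0.0/8 -> H0 at depth 8
  del 205.0.0.0/8 (clear depth 8)
  add 205.53.1.192/28 -> H0 at depth 28
  lookup 205.53.1.193: bits 1100110100110101000000011100 walk d0:-→d1:-→d2:-→d3:-→d4:-→d5:-→d6:-→d7:-→d8:-→d9:-→d10:-→d11:-→d12:-→d13:-→d14:-→d15:-→d16:-→d17:-→d18:-→d19:-→d20:-→d21:-→d22:-→d23:-→d24:-→d25:-→d26:-→d27:-→d28:H0 -> H0
  lookup 205.53.1.192: bits 1100110100110101000000011100 walk d0:-→d1:-→d2:-→d3:-→d4:-→d5:-→d6:-→d7:-→d8:-→d9:-→d10:-→d11:-→d12:-→d13:-→d14:-→d15:-→d16:-→d17:-→d18:-→d19:-→d20:-→d21:-→d22:-→d23:-→d24:-→d25:-→d26:-→d27:-→d28:H0 -> H0
  add 0.0.0.0/0 -> H0 at depth 0
  add 205.0.0.0/8 -> H0 at depth 8
  lookup 205.53.1.192: bits 1100110100110101000000011100 walk d0:H0→d1:-→d2:-→d3:-→d4:-→d5:-→d6:-→d7:-→d8:H0→d9:-→d10:-→d11:-→d12:-→d13:-→d14:-→d15:-→d16:-→d17:-→d18:-→d19:-→d20:-→d21:-→d22:-→d23:-→d24:-→d25:-→d26:-→d27:-→d28:H0 -> H0
  lookup 205.0.51.112: bits 1100110100 walk d0:H0→d1:-→d2:-→d3:-→d4:-→d5:-→d6:-→d7:-→d8:H0→d9:-→d10:- -> H0
  add 205.48.0.0/13 -> H2 at depth 13
  add 200.0.0.0/5 -> H2 at depth 5
  lookup 209.145.167.221: bits 110 walk d0:H0→d1:-→d2:-→d3:- -> H0
  del 0.0.0.0/0 (clear depth 0)
  lookup 205.48.0.0: bits 1100110100110 walk d0:-→d1:-→d2:-→d3:-→d4:-→d5:H2→d6:-→d7:-→d8:H0→d9:-→d10:-→d11:-→d12:-→d13:H2 -> H2
  add 32.0.0.0/3 -> H0 at depth 3
  lookup 205.53.1.194: bits 1100110100110101000000011100 walk d0:-→d1:-→d2:-→d3:-→d4:-→d5:H2→d6:-→d7:-→d8:H0→d9:-→d10:-→d11:-→d12:-→d13:H2→d14:-→d15:-→d16:-→d17:-→d18:-→d19:-→d20:-→d21:-→d22:-→d23:-→d24:-→d25:-→d26:-→d27:-→d28:H0 -> H0

== LOOKUPS ==
["H0","H0","H0","H0","H0","H2","H0"]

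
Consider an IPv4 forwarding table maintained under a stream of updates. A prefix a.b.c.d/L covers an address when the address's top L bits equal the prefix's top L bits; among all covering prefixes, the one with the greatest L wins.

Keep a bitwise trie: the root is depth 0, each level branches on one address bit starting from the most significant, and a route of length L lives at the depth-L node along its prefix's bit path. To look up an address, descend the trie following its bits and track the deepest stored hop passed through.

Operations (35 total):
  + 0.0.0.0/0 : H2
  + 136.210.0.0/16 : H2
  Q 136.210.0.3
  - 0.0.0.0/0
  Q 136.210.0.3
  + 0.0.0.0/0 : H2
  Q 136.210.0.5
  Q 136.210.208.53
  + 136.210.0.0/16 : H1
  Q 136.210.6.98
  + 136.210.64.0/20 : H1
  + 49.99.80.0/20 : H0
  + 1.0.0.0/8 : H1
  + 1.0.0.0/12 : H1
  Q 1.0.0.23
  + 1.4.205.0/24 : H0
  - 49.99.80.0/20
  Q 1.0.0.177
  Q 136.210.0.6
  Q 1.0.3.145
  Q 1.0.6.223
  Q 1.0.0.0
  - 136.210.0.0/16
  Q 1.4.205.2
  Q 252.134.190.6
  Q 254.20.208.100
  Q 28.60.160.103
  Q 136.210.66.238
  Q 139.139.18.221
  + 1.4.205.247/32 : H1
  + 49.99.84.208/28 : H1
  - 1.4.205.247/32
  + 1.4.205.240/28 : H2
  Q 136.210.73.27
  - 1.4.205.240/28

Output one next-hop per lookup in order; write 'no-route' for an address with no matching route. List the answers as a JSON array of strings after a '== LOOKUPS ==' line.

Trace:
  add 0.0.0.0/0 -> H2 at depth 0
  add 136.210.0.0/16 -> H2 at depth 16
  Q 136.210.0.3: descend 1000100011010010 ; hops seen [H2,H2] ; pick H2
  - 0.0.0.0/0 clear@0
  Q 136.210.0.3: descend 1000100011010010 ; hops seen [H2] ; pick H2
  add 0.0.0.0/0 -> H2 at depth 0
  Q 136.210.0.5: descend 1000100011010010 ; hops seen [H2,H2] ; pick H2
  Q 136.210.208.53: descend 1000100011010010 ; hops seen [H2,H2] ; pick H2
  add 136.210.0.0/16 -> H1 at depth 16
  Q 136.210.6.98: descend 1000100011010010 ; hops seen [H2,H1] ; pick H1
  add 136.210.64.0/20 -> H1 at depth 20
  add 49.99.80.0/20 -> H0 at depth 20
  add 1.0.0.0/8 -> H1 at depth 8
  add 1.0.0.0/12 -> H1 at depth 12
  Q 1.0.0.23: descend 000000010000 ; hops seen [H2,H1,H1] ; pick H1
  add 1.4.205.0/24 -> H0 at depth 24
  - 49.99.80.0/20 clear@20
  Q 1.0.0.177: descend 0000000100000 ; hops seen [H2,H1,H1] ; pick H1
  Q 136.210.0.6: descend 10001000110100100 ; hops seen [H2,H1] ; pick H1
  Q 1.0.3.145: descend 0000000100000 ; hops seen [H2,H1,H1] ; pick H1
  Q 1.0.6.223: descend 0000000100000 ; hops seen [H2,H1,H1] ; pick H1
  Q 1.0.0.0: descend 0000000100000 ; hops seen [H2,H1,H1] ; pick H1
  - 136.210.0.0/16 clear@16
  Q 1.4.205.2: descend 000000010000010011001101 ; hops seen [H2,H1,H1,H0] ; pick H0
  Q 252.134.190.6: descend 1 ; hops seen [H2] ; pick H2
  Q 254.20.208.100: descend 1 ; hops seen [H2] ; pick H2
  Q 28.60.160.103: descend 000 ; hops seen [H2] ; pick H2
  Q 136.210.66.238: descend 10001000110100100100 ; hops seen [H2,H1] ; pick H1
  Q 139.139.18.221: descend 100010 ; hops seen [H2] ; pick H2
  add 1.4.205.247/32 -> H1 at depth 32
  add 49.99.84.208/28 -> H1 at depth 28
  - 1.4.205.247/32 clear@32
  add 1.4.205.240/28 -> H2 at depth 28
  Q 136.210.73.27: descend 10001000110100100100 ; hops seen [H2,H1] ; pick H1
  - 1.4.205.240/28 clear@28

== LOOKUPS ==
["H2","H2","H2","H2","H1","H1","H1","H1","H1","H1","H1","H0","H2","H2","H2","H1","H2","H1"]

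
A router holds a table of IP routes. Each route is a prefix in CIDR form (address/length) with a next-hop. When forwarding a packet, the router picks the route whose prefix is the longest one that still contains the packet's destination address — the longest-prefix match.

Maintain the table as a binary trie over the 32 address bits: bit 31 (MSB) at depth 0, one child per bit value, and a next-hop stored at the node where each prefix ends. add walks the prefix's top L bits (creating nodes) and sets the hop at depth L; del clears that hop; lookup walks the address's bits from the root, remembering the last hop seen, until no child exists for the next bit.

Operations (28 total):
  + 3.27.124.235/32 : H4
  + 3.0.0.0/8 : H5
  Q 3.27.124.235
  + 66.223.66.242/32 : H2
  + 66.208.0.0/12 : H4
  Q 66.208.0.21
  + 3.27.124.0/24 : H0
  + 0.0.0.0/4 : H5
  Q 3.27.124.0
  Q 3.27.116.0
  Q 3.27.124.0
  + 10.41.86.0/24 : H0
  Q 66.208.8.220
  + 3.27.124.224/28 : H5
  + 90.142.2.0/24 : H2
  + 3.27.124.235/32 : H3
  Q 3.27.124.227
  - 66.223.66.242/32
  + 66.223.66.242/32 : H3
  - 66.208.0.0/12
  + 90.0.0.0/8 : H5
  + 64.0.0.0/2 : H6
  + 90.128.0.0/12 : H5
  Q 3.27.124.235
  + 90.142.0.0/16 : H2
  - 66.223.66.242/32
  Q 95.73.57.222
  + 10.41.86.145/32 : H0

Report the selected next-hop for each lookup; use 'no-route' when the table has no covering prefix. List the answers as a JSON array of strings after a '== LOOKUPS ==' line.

Trace:
  + 3.27.124.235/32 (H4) depth=32
  + 3.0.0.0/8 (H5) depth=8
  Q 3.27.124.235: descend 00000011000110110111110011101011 ; hops seen [H5,H4] ; pick H4
  + 66.223.66.242/32 (H2) depth=32
  + 66.208.0.0/12 (H4) depth=12
  Q 66.208.0.21: descend 010000101101 ; hops seen [H4] ; pick H4
  + 3.27.124.0/24 (H0) depth=24
  + 0.0.0.0/4 (H5) depth=4
  Q 3.27.124.0: descend 000000110001101101111100 ; hops seen [H5,H5,H0] ; pick H0
  Q 3.27.116.0: descend 00000011000110110111 ; hops seen [H5,H5] ; pick H5
  Q 3.27.124.0: descend 000000110001101101111100 ; hops seen [H5,H5,H0] ; pick H0
  + 10.41.86.0/24 (H0) depth=24
  Q 66.208.8.220: descend 010000101101 ; hops seen [H4] ; pick H4
  + 3.27.124.224/28 (H5) depth=28
  + 90.142.2.0/24 (H2) depth=24
  + 3.27.124.235/32 (H3) depth=32
  Q 3.27.124.227: descend 0000001100011011011111001110 ; hops seen [H5,H5,H0,H5] ; pick H5
  del 66.223.66.242/32 (clear depth 32)
  + 66.223.66.242/32 (H3) depth=32
  del 66.208.0.0/12 (clear depth 12)
  + 90.0.0.0/8 (H5) depth=8
  + 64.0.0.0/2 (H6) depth=2
  + 90.128.0.0/12 (H5) depth=12
  Q 3.27.124.235: descend 00000011000110110111110011101011 ; hops seen [H5,H5,H0,H5,H3] ; pick H3
  + 90.142.0.0/16 (H2) depth=16
  del 66.223.66.242/32 (clear depth 32)
  Q 95.73.57.222: descend 01011 ; hops seen [H6] ; pick H6
  + 10.41.86.145/32 (H0) depth=32

== LOOKUPS ==
["H4","H4","H0","H5","H0","H4","H5","H3","H6"]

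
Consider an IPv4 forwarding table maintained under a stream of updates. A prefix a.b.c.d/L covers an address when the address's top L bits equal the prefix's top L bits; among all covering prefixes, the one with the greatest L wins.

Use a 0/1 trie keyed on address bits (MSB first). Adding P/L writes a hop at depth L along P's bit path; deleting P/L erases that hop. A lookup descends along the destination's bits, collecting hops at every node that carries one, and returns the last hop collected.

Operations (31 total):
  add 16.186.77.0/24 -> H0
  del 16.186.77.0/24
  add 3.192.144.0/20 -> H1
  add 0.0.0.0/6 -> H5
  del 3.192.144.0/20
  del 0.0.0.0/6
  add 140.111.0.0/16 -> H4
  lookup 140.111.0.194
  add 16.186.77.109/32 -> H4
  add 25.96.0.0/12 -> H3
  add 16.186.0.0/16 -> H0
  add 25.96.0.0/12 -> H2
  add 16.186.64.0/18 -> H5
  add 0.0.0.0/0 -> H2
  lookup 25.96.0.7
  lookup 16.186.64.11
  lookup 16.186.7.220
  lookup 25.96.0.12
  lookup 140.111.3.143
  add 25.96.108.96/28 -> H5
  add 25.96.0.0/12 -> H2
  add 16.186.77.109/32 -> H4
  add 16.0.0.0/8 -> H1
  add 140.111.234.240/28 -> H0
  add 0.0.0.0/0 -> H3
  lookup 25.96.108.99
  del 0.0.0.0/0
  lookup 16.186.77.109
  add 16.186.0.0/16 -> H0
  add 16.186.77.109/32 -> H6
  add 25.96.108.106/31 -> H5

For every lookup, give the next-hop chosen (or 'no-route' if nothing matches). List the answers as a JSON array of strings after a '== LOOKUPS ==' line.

Process each operation:
  add 16.186.77.0/24 -> H0 at depth 24
  - 16.186.77.0/24 clear@24
  add 3.192.144.0/20 -> H1 at depth 20
  add 0.0.0.0/6 -> H5 at depth 6
  - 3.192.144.0/20 clear@20
  - 0.0.0.0/6 clear@6
  add 140.111.0.0/16 -> H4 at depth 16
  lookup 140.111.0.194: bits 1000110001101111 walk d0:-→d1:-→d2:-→d3:-→d4:-→d5:-→d6:-→d7:-→d8:-→d9:-→d10:-→d11:-→d12:-→d13:-→d14:-→d15:-→d16:H4 -> H4
  add 16.186.77.109/32 -> H4 at depth 32
  add 25.96.0.0/12 -> H3 at depth 12
  add 16.186.0.0/16 -> H0 at depth 16
  add 25.96.0.0/12 -> H2 at depth 12
  add 16.186.64.0/18 -> H5 at depth 18
  add 0.0.0.0/0 -> H2 at depth 0
  lookup 25.96.0.7: bits 000110010110 walk d0:H2→d1:-→d2:-→d3:-→d4:-→d5:-→d6:-→d7:-→d8:-→d9:-→d10:-→d11:-→d12:H2 -> H2
  lookup 16.186.64.11: bits 00010000101110100100 walk d0:H2→d1:-→d2:-→d3:-→d4:-→d5:-→d6:-→d7:-→d8:-→d9:-→d10:-→d11:-→d12:-→d13:-→d14:-→d15:-→d16:H0→d17:-→d18:H5→d19:-→d20:- -> H5
  lookup 16.186.7.220: bits 00010000101110100 walk d0:H2→d1:-→d2:-→d3:-→d4:-→d5:-→d6:-→d7:-→d8:-→d9:-→d10:-→d11:-→d12:-→d13:-→d14:-→d15:-→d16:H0→d17:- -> H0
  lookup 25.96.0.12: bits 000110010110 walk d0:H2→d1:-→d2:-→d3:-→d4:-→d5:-→d6:-→d7:-→d8:-→d9:-→d10:-→d11:-→d12:H2 -> H2
  lookup 140.111.3.143: bits 1000110001101111 walk d0:H2→d1:-→d2:-→d3:-→d4:-→d5:-→d6:-→d7:-→d8:-→d9:-→d10:-→d11:-→d12:-→d13:-→d14:-→d15:-→d16:H4 -> H4
  add 25.96.108.96/28 -> H5 at depth 28
  add 25.96.0.0/12 -> H2 at depth 12
  add 16.186.77.109/32 -> H4 at depth 32
  add 16.0.0.0/8 -> H1 at depth 8
  add 140.111.234.240/28 -> H0 at depth 28
  add 0.0.0.0/0 -> H3 at depth 0
  lookup 25.96.108.99: bits 0001100101100000011011000110 walk d0:H3→d1:-→d2:-→d3:-→d4:-→d5:-→d6:-→d7:-→d8:-→d9:-→d10:-→d11:-→d12:H2→d13:-→d14:-→d15:-→d16:-→d17:-→d18:-→d19:-→d20:-→d21:-→d22:-→d23:-→d24:-→d25:-→d26:-→d27:-→d28:H5 -> H5
  - 0.0.0.0/0 clear@0
  lookup 16.186.77.109: bits 00010000101110100100110101101101 walk d0:-→d1:-→d2:-→d3:-→d4:-→d5:-→d6:-→d7:-→d8:H1→d9:-→d10:-→d11:-→d12:-→d13:-→d14:-→d15:-→d16:H0→d17:-→d18:H5→d19:-→d20:-→d21:-→d22:-→d23:-→d24:-→d25:-→d26:-→d27:-→d28:-→d29:-→d30:-→d31:-→d32:H4 -> H4
  add 16.186.0.0/16 -> H0 at depth 16
  add 16.186.77.109/32 -> H6 at depth 32
  add 25.96.108.106/31 -> H5 at depth 31

== LOOKUPS ==
["H4","H2","H5","H0","H2","H4","H5","H4"]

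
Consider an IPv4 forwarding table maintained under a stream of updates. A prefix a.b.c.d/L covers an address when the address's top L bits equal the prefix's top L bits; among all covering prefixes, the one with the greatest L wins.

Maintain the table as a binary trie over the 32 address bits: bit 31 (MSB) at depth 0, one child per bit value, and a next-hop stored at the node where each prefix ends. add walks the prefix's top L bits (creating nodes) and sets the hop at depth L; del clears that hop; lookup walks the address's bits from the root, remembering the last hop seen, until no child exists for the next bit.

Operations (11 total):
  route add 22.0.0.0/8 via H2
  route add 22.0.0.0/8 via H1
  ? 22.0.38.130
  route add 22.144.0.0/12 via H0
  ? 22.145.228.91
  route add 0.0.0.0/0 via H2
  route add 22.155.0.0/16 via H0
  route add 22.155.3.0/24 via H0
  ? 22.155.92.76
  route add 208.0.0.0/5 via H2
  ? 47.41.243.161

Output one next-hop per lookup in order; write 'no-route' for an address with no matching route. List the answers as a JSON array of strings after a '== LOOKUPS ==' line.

Trace:
  add 22.0.0.0/8 -> H2 at depth 8
  add 22.0.0.0/8 -> H1 at depth 8
  ? 22.0.38.130  path d0:-→d1:-→d2:-→d3:-→d4:-→d5:-→d6:-→d7:-→d8:H1  best=H1
  add 22.144.0.0/12 -> H0 at depth 12
  ? 22.145.228.91  path d0:-→d1:-→d2:-→d3:-→d4:-→d5:-→d6:-→d7:-→d8:H1→d9:-→d10:-→d11:-→d12:H0  best=H0
  add 0.0.0.0/0 -> H2 at depth 0
  add 22.155.0.0/16 -> H0 at depth 16
  add 22.155.3.0/24 -> H0 at depth 24
  ? 22.155.92.76  path d0:H2→d1:-→d2:-→d3:-→d4:-→d5:-→d6:-→d7:-→d8:H1→d9:-→d10:-→d11:-→d12:H0→d13:-→d14:-→d15:-→d16:H0→d17:-  best=H0
  add 208.0.0.0/5 -> H2 at depth 5
  ? 47.41.243.161  path d0:H2→d1:-→d2:-  best=H2

== LOOKUPS ==
["H1","H0","H0","H2"]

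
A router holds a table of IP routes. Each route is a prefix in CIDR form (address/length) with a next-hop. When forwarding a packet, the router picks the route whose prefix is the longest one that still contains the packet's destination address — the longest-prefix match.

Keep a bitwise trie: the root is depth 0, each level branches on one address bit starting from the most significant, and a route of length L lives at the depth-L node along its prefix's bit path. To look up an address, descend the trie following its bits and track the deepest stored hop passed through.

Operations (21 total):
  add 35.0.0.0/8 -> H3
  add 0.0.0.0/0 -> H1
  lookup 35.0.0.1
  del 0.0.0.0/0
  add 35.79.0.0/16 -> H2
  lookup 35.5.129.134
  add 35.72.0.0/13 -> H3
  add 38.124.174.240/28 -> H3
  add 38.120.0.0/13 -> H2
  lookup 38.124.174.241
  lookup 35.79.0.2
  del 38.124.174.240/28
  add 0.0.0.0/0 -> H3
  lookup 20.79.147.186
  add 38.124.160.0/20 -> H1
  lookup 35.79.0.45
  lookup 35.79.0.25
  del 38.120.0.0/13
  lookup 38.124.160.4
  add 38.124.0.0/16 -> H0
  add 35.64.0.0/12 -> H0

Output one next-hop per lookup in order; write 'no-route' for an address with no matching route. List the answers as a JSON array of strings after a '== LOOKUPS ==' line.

Trace:
  add 35.0.0.0/8 -> H3 at depth 8
  add 0.0.0.0/0 -> H1 at depth 0
  Q 35.0.0.1: descend 00100011 ; hops seen [H1,H3] ; pick H3
  - 0.0.0.0/0 clear@0
  add 35.79.0.0/16 -> H2 at depth 16
  Q 35.5.129.134: descend 001000110 ; hops seen [H3] ; pick H3
  add 35.72.0.0/13 -> H3 at depth 13
  add 38.124.174.240/28 -> H3 at depth 28
  add 38.120.0.0/13 -> H2 at depth 13
  Q 38.124.174.241: descend 0010011001111100101011101111 ; hops seen [H2,H3] ; pick H3
  Q 35.79.0.2: descend 0010001101001111 ; hops seen [H3,H3,H2] ; pick H2
  - 38.124.174.240/28 clear@28
  add 0.0.0.0/0 -> H3 at depth 0
  Q 20.79.147.186: descend 00 ; hops seen [H3] ; pick H3
  add 38.124.160.0/20 -> H1 at depth 20
  Q 35.79.0.45: descend 0010001101001111 ; hops seen [H3,H3,H3,H2] ; pick H2
  Q 35.79.0.25: descend 0010001101001111 ; hops seen [H3,H3,H3,H2] ; pick H2
  - 38.120.0.0/13 clear@13
  Q 38.124.160.4: descend 00100110011111001010 ; hops seen [H3,H1] ; pick H1
  add 38.124.0.0/16 -> H0 at depth 16
  add 35.64.0.0/12 -> H0 at depth 12

== LOOKUPS ==
["H3","H3","H3","H2","H3","H2","H2","H1"]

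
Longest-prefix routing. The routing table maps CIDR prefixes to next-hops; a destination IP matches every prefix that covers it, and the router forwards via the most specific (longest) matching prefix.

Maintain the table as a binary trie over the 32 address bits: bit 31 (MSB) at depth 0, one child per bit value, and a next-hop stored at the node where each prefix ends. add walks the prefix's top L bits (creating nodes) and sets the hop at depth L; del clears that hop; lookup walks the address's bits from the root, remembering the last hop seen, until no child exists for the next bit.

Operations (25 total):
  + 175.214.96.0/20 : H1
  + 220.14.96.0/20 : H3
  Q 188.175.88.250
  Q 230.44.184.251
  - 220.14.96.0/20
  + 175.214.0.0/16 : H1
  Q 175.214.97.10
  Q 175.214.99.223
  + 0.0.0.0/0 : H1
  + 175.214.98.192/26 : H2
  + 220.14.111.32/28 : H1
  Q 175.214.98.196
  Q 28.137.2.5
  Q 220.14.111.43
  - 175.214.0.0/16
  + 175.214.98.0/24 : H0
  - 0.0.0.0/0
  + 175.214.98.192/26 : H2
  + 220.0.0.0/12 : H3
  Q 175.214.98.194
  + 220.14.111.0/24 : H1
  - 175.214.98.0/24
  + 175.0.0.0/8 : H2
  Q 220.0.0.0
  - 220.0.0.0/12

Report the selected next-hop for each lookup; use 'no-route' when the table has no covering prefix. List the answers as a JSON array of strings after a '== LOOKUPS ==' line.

Process each operation:
  add 175.214.96.0/20 -> H1 at depth 20
  add 220.14.96.0/20 -> H3 at depth 20
  lookup 188.175.88.250: bits 101 walk d0:-→d1:-→d2:-→d3:- -> no-route
  lookup 230.44.184.251: bits 11 walk d0:-→d1:-→d2:- -> no-route
  - 220.14.96.0/20 clear@20
  add 175.214.0.0/16 -> H1 at depth 16
  lookup 175.214.97.10: bits 10101111110101100110 walk d0:-→d1:-→d2:-→d3:-→d4:-→d5:-→d6:-→d7:-→d8:-→d9:-→d10:-→d11:-→d12:-→d13:-→d14:-→d15:-→d16:H1→d17:-→d18:-→d19:-→d20:H1 -> H1
  lookup 175.214.99.223: bits 10101111110101100110 walk d0:-→d1:-→d2:-→d3:-→d4:-→d5:-→d6:-→d7:-→d8:-→d9:-→d10:-→d11:-→d12:-→d13:-→d14:-→d15:-→d16:H1→d17:-→d18:-→d19:-→d20:H1 -> H1
  add 0.0.0.0/0 -> H1 at depth 0
  add 175.214.98.192/26 -> H2 at depth 26
  add 220.14.111.32/28 -> H1 at depth 28
  lookup 175.214.98.196: bits 10101111110101100110001011 walk d0:H1→d1:-→d2:-→d3:-→d4:-→d5:-→d6:-→d7:-→d8:-→d9:-→d10:-→d11:-→d12:-→d13:-→d14:-→d15:-→d16:H1→d17:-→d18:-→d19:-→d20:H1→d21:-→d22:-→d23:-→d24:-→d25:-→d26:H2 -> H2
  lookup 28.137.2.5: bits ε walk d0:H1 -> H1
  lookup 220.14.111.43: bits 1101110000001110011011110010 walk d0:H1→d1:-→d2:-→d3:-→d4:-→d5:-→d6:-→d7:-→d8:-→d9:-→d10:-→d11:-→d12:-→d13:-→d14:-→d15:-→d16:-→d17:-→d18:-→d19:-→d20:-→d21:-→d22:-→d23:-→d24:-→d25:-→d26:-→d27:-→d28:H1 -> H1
  - 175.214.0.0/16 clear@16
  add 175.214.98.0/24 -> H0 at depth 24
  - 0.0.0.0/0 clear@0
  add 175.214.98.192/26 -> H2 at depth 26
  add 220.0.0.0/12 -> H3 at depth 12
  lookup 175.214.98.194: bits 10101111110101100110001011 walk d0:-→d1:-→d2:-→d3:-→d4:-→d5:-→d6:-→d7:-→d8:-→d9:-→d10:-→d11:-→d12:-→d13:-→d14:-→d15:-→d16:-→d17:-→d18:-→d19:-→d20:H1→d21:-→d22:-→d23:-→d24:H0→d25:-→d26:H2 -> H2
  add 220.14.111.0/24 -> H1 at depth 24
  - 175.214.98.0/24 clear@24
  add 175.0.0.0/8 -> H2 at depth 8
  lookup 220.0.0.0: bits 110111000000 walk d0:-→d1:-→d2:-→d3:-→d4:-→d5:-→d6:-→d7:-→d8:-→d9:-→d10:-→d11:-→d12:H3 -> H3
  - 220.0.0.0/12 clear@12

== LOOKUPS ==
["no-route","no-route","H1","H1","H2","H1","H1","H2","H3"]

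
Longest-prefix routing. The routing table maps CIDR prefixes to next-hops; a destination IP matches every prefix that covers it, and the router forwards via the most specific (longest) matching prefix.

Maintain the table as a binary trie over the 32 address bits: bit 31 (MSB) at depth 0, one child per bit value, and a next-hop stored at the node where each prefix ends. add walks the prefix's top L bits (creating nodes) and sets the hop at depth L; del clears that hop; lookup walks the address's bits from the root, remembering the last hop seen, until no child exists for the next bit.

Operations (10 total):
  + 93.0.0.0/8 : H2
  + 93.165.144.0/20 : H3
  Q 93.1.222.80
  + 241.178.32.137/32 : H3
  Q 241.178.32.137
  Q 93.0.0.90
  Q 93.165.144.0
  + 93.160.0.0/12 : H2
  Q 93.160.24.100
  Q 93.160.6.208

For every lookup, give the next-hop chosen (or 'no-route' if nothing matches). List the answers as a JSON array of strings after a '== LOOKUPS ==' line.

Apply in order:
  add 93.0.0.0/8 -> H2 at depth 8
  add 93.165.144.0/20 -> H3 at depth 20
  lookup 93.1.222.80: bits 01011101 walk d0:-→d1:-→d2:-→d3:-→d4:-→d5:-→d6:-→d7:-→d8:H2 -> H2
  add 241.178.32.137/32 -> H3 at depth 32
  lookup 241.178.32.137: bits 11110001101100100010000010001001 walk d0:-→d1:-→d2:-→d3:-→d4:-→d5:-→d6:-→d7:-→d8:-→d9:-→d10:-→d11:-→d12:-→d13:-→d14:-→d15:-→d16:-→d17:-→d18:-→d19:-→d20:-→d21:-→d22:-→d23:-→d24:-→d25:-→d26:-→d27:-→d28:-→d29:-→d30:-→d31:-→d32:H3 -> H3
  lookup 93.0.0.90: bits 01011101 walk d0:-→d1:-→d2:-→d3:-→d4:-→d5:-→d6:-→d7:-→d8:H2 -> H2
  lookup 93.165.144.0: bits 01011101101001011001 walk d0:-→d1:-→d2:-→d3:-→d4:-→d5:-→d6:-→d7:-→d8:H2→d9:-→d10:-→d11:-→d12:-→d13:-→d14:-→d15:-→d16:-→d17:-→d18:-→d19:-→d20:H3 -> H3
  add 93.160.0.0/12 -> H2 at depth 12
  lookup 93.160.24.100: bits 0101110110100 walk d0:-→d1:-→d2:-→d3:-→d4:-→d5:-→d6:-→d7:-→d8:H2→d9:-→d10:-→d11:-→d12:H2→d13:- -> H2
  lookup 93.160.6.208: bits 0101110110100 walk d0:-→d1:-→d2:-→d3:-→d4:-→d5:-→d6:-→d7:-→d8:H2→d9:-→d10:-→d11:-→d12:H2→d13:- -> H2

== LOOKUPS ==
["H2","H3","H2","H3","H2","H2"]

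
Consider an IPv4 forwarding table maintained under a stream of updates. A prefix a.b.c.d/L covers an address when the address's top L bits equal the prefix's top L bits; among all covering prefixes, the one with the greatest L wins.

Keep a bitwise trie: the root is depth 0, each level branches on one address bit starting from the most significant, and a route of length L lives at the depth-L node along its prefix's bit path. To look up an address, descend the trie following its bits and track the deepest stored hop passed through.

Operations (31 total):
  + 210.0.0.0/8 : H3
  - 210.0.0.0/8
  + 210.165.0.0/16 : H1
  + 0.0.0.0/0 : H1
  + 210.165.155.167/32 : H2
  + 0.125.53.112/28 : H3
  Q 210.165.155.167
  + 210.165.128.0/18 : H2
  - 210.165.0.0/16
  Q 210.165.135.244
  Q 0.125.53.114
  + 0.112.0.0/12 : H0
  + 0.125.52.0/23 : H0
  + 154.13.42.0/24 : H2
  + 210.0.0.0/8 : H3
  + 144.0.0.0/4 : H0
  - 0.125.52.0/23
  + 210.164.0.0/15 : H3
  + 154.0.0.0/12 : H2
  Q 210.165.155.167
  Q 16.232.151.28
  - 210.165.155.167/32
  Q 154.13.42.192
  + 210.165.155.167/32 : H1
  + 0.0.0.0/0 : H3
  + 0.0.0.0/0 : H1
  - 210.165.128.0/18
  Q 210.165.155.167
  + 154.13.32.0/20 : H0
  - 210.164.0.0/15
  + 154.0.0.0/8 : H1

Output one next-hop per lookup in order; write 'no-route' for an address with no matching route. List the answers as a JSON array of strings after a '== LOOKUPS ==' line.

Trace:
  add 210.0.0.0/8 -> H3 at depth 8
  - 210.0.0.0/8 clear@8
  add 210.165.0.0/16 -> H1 at depth 16
  add 0.0.0.0/0 -> H1 at depth 0
  add 210.165.155.167/32 -> H2 at depth 32
  add 0.125.53.112/28 -> H3 at depth 28
  lookup 210.165.155.167: bits 11010010101001011001101110100111 walk d0:H1→d1:-→d2:-→d3:-→d4:-→d5:-→d6:-→d7:-→d8:-→d9:-→d10:-→d11:-→d12:-→d13:-→d14:-→d15:-→d16:H1→d17:-→d18:-→d19:-→d20:-→d21:-→d22:-→d23:-→d24:-→d25:-→d26:-→d27:-→d28:-→d29:-→d30:-→d31:-→d32:H2 -> H2
  add 210.165.128.0/18 -> H2 at depth 18
  - 210.165.0.0/16 clear@16
  lookup 210.165.135.244: bits 1101001010100101100 walk d0:H1→d1:-→d2:-→d3:-→d4:-→d5:-→d6:-→d7:-→d8:-→d9:-→d10:-→d11:-→d12:-→d13:-→d14:-→d15:-→d16:-→d17:-→d18:H2→d19:- -> H2
  lookup 0.125.53.114: bits 0000000001111101001101010111 walk d0:H1→d1:-→d2:-→d3:-→d4:-→d5:-→d6:-→d7:-→d8:-→d9:-→d10:-→d11:-→d12:-→d13:-→d14:-→d15:-→d16:-→d17:-→d18:-→d19:-→d20:-→d21:-→d22:-→d23:-→d24:-→d25:-→d26:-→d27:-→d28:H3 -> H3
  add 0.112.0.0/12 -> H0 at depth 12
  add 0.125.52.0/23 -> H0 at depth 23
  add 154.13.42.0/24 -> H2 at depth 24
  add 210.0.0.0/8 -> H3 at depth 8
  add 144.0.0.0/4 -> H0 at depth 4
  - 0.125.52.0/23 clear@23
  add 210.164.0.0/15 -> H3 at depth 15
  add 154.0.0.0/12 -> H2 at depth 12
  lookup 210.165.155.167: bits 11010010101001011001101110100111 walk d0:H1→d1:-→d2:-→d3:-→d4:-→d5:-→d6:-→d7:-→d8:H3→d9:-→d10:-→d11:-→d12:-→d13:-→d14:-→d15:H3→d16:-→d17:-→d18:H2→d19:-→d20:-→d21:-→d22:-→d23:-→d24:-→d25:-→d26:-→d27:-→d28:-→d29:-→d30:-→d31:-→d32:H2 -> H2
  lookup 16.232.151.28: bits 000 walk d0:H1→d1:-→d2:-→d3:- -> H1
  - 210.165.155.167/32 clear@32
  lookup 154.13.42.192: bits 100110100000110100101010 walk d0:H1→d1:-→d2:-→d3:-→d4:H0→d5:-→d6:-→d7:-→d8:-→d9:-→d10:-→d11:-→d12:H2→d13:-→d14:-→d15:-→d16:-→d17:-→d18:-→d19:-→d20:-→d21:-→d22:-→d23:-→d24:H2 -> H2
  add 210.165.155.167/32 -> H1 at depth 32
  add 0.0.0.0/0 -> H3 at depth 0
  add 0.0.0.0/0 -> H1 at depth 0
  - 210.165.128.0/18 clear@18
  lookup 210.165.155.167: bits 11010010101001011001101110100111 walk d0:H1→d1:-→d2:-→d3:-→d4:-→d5:-→d6:-→d7:-→d8:H3→d9:-→d10:-→d11:-→d12:-→d13:-→d14:-→d15:H3→d16:-→d17:-→d18:-→d19:-→d20:-→d21:-→d22:-→d23:-→d24:-→d25:-→d26:-→d27:-→d28:-→d29:-→d30:-→d31:-→d32:H1 -> H1
  add 154.13.32.0/20 -> H0 at depth 20
  - 210.164.0.0/15 clear@15
  add 154.0.0.0/8 -> H1 at depth 8

== LOOKUPS ==
["H2","H2","H3","H2","H1","H2","H1"]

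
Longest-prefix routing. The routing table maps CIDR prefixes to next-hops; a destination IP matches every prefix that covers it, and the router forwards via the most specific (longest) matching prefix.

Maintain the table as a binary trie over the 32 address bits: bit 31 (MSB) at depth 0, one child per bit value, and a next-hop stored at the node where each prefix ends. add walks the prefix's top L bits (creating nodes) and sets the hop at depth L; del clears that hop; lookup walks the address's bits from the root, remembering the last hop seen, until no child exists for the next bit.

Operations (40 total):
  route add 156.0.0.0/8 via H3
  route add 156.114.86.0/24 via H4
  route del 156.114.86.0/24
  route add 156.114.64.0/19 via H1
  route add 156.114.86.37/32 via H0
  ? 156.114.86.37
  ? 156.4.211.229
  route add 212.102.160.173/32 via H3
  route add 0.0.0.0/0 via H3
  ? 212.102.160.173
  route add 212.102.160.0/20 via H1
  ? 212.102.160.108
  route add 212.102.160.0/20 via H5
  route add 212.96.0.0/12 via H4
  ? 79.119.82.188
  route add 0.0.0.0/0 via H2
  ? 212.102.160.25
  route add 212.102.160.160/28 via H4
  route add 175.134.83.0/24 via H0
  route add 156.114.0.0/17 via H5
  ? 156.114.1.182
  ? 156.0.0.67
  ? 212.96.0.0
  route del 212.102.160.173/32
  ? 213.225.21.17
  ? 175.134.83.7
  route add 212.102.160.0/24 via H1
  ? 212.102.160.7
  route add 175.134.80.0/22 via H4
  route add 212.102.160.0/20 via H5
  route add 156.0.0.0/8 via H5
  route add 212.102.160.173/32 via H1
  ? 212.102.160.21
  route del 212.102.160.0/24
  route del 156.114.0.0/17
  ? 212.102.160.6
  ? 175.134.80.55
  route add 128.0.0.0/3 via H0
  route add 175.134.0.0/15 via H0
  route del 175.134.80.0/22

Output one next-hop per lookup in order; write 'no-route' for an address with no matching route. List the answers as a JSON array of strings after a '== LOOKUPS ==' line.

Apply in order:
  + 156.0.0.0/8 (H3) depth=8
  + 156.114.86.0/24 (H4) depth=24
  del 156.114.86.0/24 (clear depth 24)
  + 156.114.64.0/19 (H1) depth=19
  + 156.114.86.37/32 (H0) depth=32
  Q 156.114.86.37: descend 10011100011100100101011000100101 ; hops seen [H3,H1,H0] ; pick H0
  Q 156.4.211.229: descend 100111000 ; hops seen [H3] ; pick H3
  + 212.102.160.173/32 (H3) depth=32
  + 0.0.0.0/0 (H3) depth=0
  Q 212.102.160.173: descend 11010100011001101010000010101101 ; hops seen [H3,H3] ; pick H3
  + 212.102.160.0/20 (H1) depth=20
  Q 212.102.160.108: descend 110101000110011010100000 ; hops seen [H3,H1] ; pick H1
  + 212.102.160.0/20 (H5) depth=20
  + 212.96.0.0/12 (H4) depth=12
  Q 79.119.82.188: descend ε ; hops seen [H3] ; pick H3
  + 0.0.0.0/0 (H2) depth=0
  Q 212.102.160.25: descend 110101000110011010100000 ; hops seen [H2,H4,H5] ; pick H5
  + 212.102.160.160/28 (H4) depth=28
  + 175.134.83.0/24 (H0) depth=24
  + 156.114.0.0/17 (H5) depth=17
  Q 156.114.1.182: descend 10011100011100100 ; hops seen [H2,H3,H5] ; pick H5
  Q 156.0.0.67: descend 100111000 ; hops seen [H2,H3] ; pick H3
  Q 212.96.0.0: descend 1101010001100 ; hops seen [H2,H4] ; pick H4
  del 212.102.160.173/32 (clear depth 32)
  Q 213.225.21.17: descend 1101010 ; hops seen [H2] ; pick H2
  Q 175.134.83.7: descend 101011111000011001010011 ; hops seen [H2,H0] ; pick H0
  + 212.102.160.0/24 (H1) depth=24
  Q 212.102.160.7: descend 110101000110011010100000 ; hops seen [H2,H4,H5,H1] ; pick H1
  + 175.134.80.0/22 (H4) depth=22
  + 212.102.160.0/20 (H5) depth=20
  + 156.0.0.0/8 (H5) depth=8
  + 212.102.160.173/32 (H1) depth=32
  Q 212.102.160.21: descend 110101000110011010100000 ; hops seen [H2,H4,H5,H1] ; pick H1
  del 212.102.160.0/24 (clear depth 24)
  del 156.114.0.0/17 (clear depth 17)
  Q 212.102.160.6: descend 110101000110011010100000 ; hops seen [H2,H4,H5] ; pick H5
  Q 175.134.80.55: descend 1010111110000110010100 ; hops seen [H2,H4] ; pick H4
  + 128.0.0.0/3 (H0) depth=3
  + 175.134.0.0/15 (H0) depth=15
  del 175.134.80.0/22 (clear depth 22)

== LOOKUPS ==
["H0","H3","H3","H1","H3","H5","H5","H3","H4","H2","H0","H1","H1","H5","H4"]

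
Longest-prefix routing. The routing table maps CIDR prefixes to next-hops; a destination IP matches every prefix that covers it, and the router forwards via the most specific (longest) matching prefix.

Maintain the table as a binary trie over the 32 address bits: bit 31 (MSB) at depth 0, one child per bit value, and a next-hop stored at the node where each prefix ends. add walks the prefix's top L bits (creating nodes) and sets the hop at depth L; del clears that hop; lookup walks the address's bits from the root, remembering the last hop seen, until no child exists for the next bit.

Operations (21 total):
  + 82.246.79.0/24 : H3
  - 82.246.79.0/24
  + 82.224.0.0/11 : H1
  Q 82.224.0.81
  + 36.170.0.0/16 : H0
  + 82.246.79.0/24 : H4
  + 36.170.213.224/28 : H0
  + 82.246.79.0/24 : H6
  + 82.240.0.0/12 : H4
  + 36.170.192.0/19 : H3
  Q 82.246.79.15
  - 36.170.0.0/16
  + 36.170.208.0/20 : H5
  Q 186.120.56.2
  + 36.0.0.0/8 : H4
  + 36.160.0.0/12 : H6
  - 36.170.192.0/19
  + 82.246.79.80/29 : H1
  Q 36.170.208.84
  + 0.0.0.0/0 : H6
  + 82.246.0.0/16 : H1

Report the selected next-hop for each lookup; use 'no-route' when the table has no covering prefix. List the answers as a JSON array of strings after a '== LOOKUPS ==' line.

Process each operation:
  + 82.246.79.0/24 (H3) depth=24
  del 82.246.79.0/24 (clear depth 24)
  + 82.224.0.0/11 (H1) depth=11
  Q 82.224.0.81: descend 01010010111 ; hops seen [H1] ; pick H1
  + 36.170.0.0/16 (H0) depth=16
  + 82.246.79.0/24 (H4) depth=24
  + 36.170.213.224/28 (H0) depth=28
  + 82.246.79.0/24 (H6) depth=24
  + 82.240.0.0/12 (H4) depth=12
  + 36.170.192.0/19 (H3) depth=19
  Q 82.246.79.15: descend 010100101111011001001111 ; hops seen [H1,H4,H6] ; pick H6
  del 36.170.0.0/16 (clear depth 16)
  + 36.170.208.0/20 (H5) depth=20
  Q 186.120.56.2: descend ε ; hops seen [∅] ; pick no-route
  + 36.0.0.0/8 (H4) depth=8
  + 36.160.0.0/12 (H6) depth=12
  del 36.170.192.0/19 (clear depth 19)
  + 82.246.79.80/29 (H1) depth=29
  Q 36.170.208.84: descend 001001001010101011010 ; hops seen [H4,H6,H5] ; pick H5
  + 0.0.0.0/0 (H6) depth=0
  + 82.246.0.0/16 (H1) depth=16

== LOOKUPS ==
["H1","H6","no-route","H5"]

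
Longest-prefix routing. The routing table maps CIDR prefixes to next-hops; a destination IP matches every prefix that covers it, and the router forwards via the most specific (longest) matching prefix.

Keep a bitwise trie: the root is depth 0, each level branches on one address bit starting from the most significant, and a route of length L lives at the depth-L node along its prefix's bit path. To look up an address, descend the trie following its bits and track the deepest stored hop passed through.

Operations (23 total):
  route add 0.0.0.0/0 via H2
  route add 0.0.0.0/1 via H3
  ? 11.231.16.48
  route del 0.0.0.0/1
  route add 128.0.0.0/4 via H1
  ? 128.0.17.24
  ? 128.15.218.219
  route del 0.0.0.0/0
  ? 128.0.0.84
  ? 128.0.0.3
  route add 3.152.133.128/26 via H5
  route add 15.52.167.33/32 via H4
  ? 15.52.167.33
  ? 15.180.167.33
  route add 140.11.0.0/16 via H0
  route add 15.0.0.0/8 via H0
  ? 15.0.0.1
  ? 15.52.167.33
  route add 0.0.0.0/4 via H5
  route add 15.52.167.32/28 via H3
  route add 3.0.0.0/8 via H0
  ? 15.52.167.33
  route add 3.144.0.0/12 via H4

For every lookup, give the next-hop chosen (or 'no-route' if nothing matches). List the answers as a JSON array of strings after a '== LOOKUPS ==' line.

Process each operation:
  + 0.0.0.0/0 (H2) depth=0
  + 0.0.0.0/1 (H3) depth=1
  lookup 11.231.16.48: bits 0 walk d0:H2→d1:H3 -> H3
  del 0.0.0.0/1 (clear depth 1)
  + 128.0.0.0/4 (H1) depth=4
  lookup 128.0.17.24: bits 1000 walk d0:H2→d1:-→d2:-→d3:-→d4:H1 -> H1
  lookup 128.15.218.219: bits 1000 walk d0:H2→d1:-→d2:-→d3:-→d4:H1 -> H1
  del 0.0.0.0/0 (clear depth 0)
  lookup 128.0.0.84: bits 1000 walk d0:-→d1:-→d2:-→d3:-→d4:H1 -> H1
  lookup 128.0.0.3: bits 1000 walk d0:-→d1:-→d2:-→d3:-→d4:H1 -> H1
  + 3.152.133.128/26 (H5) depth=26
  + 15.52.167.33/32 (H4) depth=32
  lookup 15.52.167.33: bits 00001111001101001010011100100001 walk d0:-→d1:-→d2:-→d3:-→d4:-→d5:-→d6:-→d7:-→d8:-→d9:-→d10:-→d11:-→d12:-→d13:-→d14:-→d15:-→d16:-→d17:-→d18:-→d19:-→d20:-→d21:-→d22:-→d23:-→d24:-→d25:-→d26:-→d27:-→d28:-→d29:-→d30:-→d31:-→d32:H4 -> H4
  lookup 15.180.167.33: bits 00001111 walk d0:-→d1:-→d2:-→d3:-→d4:-→d5:-→d6:-→d7:-→d8:- -> no-route
  + 140.11.0.0/16 (H0) depth=16
  + 15.0.0.0/8 (H0) depth=8
  lookup 15.0.0.1: bits 0000111100 walk d0:-→d1:-→d2:-→d3:-→d4:-→d5:-→d6:-→d7:-→d8:H0→d9:-→d10:- -> H0
  lookup 15.52.167.33: bits 00001111001101001010011100100001 walk d0:-→d1:-→d2:-→d3:-→d4:-→d5:-→d6:-→d7:-→d8:H0→d9:-→d10:-→d11:-→d12:-→d13:-→d14:-→d15:-→d16:-→d17:-→d18:-→d19:-→d20:-→d21:-→d22:-→d23:-→d24:-→d25:-→d26:-→d27:-→d28:-→d29:-→d30:-→d31:-→d32:H4 -> H4
  + 0.0.0.0/4 (H5) depth=4
  + 15.52.167.32/28 (H3) depth=28
  + 3.0.0.0/8 (H0) depth=8
  lookup 15.52.167.33: bits 00001111001101001010011100100001 walk d0:-→d1:-→d2:-→d3:-→d4:H5→d5:-→d6:-→d7:-→d8:H0→d9:-→d10:-→d11:-→d12:-→d13:-→d14:-→d15:-→d16:-→d17:-→d18:-→d19:-→d20:-→d21:-→d22:-→d23:-→d24:-→d25:-→d26:-→d27:-→d28:H3→d29:-→d30:-→d31:-→d32:H4 -> H4
  + 3.144.0.0/12 (H4) depth=12

== LOOKUPS ==
["H3","H1","H1","H1","H1","H4","no-route","H0","H4","H4"]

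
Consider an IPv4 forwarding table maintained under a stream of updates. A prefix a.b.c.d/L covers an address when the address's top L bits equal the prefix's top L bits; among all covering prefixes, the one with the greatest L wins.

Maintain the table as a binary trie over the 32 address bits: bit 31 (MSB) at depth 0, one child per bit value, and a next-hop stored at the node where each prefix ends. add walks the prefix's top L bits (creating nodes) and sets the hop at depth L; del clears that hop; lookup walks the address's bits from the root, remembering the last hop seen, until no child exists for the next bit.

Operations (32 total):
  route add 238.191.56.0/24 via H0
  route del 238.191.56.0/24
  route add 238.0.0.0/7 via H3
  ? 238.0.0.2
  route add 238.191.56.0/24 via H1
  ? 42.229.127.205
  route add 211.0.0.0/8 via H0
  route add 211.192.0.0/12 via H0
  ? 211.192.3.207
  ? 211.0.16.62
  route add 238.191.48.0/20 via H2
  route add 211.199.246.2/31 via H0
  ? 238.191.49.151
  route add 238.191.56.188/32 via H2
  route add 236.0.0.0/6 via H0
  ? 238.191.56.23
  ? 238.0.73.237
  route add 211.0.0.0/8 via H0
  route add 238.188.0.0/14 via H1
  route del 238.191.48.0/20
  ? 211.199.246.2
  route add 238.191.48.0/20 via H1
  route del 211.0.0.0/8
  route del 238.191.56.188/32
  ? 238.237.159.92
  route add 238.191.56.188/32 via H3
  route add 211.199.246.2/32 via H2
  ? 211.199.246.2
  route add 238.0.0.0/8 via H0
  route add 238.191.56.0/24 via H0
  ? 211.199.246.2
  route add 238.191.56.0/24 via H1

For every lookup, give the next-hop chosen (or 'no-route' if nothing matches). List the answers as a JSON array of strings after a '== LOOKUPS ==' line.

Process each operation:
  + 238.191.56.0/24 (H0) depth=24
  del 238.191.56.0/24 (clear depth 24)
  + 238.0.0.0/7 (H3) depth=7
  lookup 238.0.0.2: bits 11101110 walk d0:-→d1:-→d2:-→d3:-→d4:-→d5:-→d6:-→d7:H3→d8:- -> H3
  + 238.191.56.0/24 (H1) depth=24
  lookup 42.229.127.205: bits ε walk d0:- -> no-route
  + 211.0.0.0/8 (H0) depth=8
  + 211.192.0.0/12 (H0) depth=12
  lookup 211.192.3.207: bits 110100111100 walk d0:-→d1:-→d2:-→d3:-→d4:-→d5:-→d6:-→d7:-→d8:H0→d9:-→d10:-→d11:-→d12:H0 -> H0
  lookup 211.0.16.62: bits 11010011 walk d0:-→d1:-→d2:-→d3:-→d4:-→d5:-→d6:-→d7:-→d8:H0 -> H0
  + 238.191.48.0/20 (H2) depth=20
  + 211.199.246.2/31 (H0) depth=31
  lookup 238.191.49.151: bits 11101110101111110011 walk d0:-→d1:-→d2:-→d3:-→d4:-→d5:-→d6:-→d7:H3→d8:-→d9:-→d10:-→d11:-→d12:-→d13:-→d14:-→d15:-→d16:-→d17:-→d18:-→d19:-→d20:H2 -> H2
  + 238.191.56.188/32 (H2) depth=32
  + 236.0.0.0/6 (H0) depth=6
  lookup 238.191.56.23: bits 111011101011111100111000 walk d0:-→d1:-→d2:-→d3:-→d4:-→d5:-→d6:H0→d7:H3→d8:-→d9:-→d10:-→d11:-→d12:-→d13:-→d14:-→d15:-→d16:-→d17:-→d18:-→d19:-→d20:H2→d21:-→d22:-→d23:-→d24:H1 -> H1
  lookup 238.0.73.237: bits 11101110 walk d0:-→d1:-→d2:-→d3:-→d4:-→d5:-→d6:H0→d7:H3→d8:- -> H3
  + 211.0.0.0/8 (H0) depth=8
  + 238.188.0.0/14 (H1) depth=14
  del 238.191.48.0/20 (clear depth 20)
  lookup 211.199.246.2: bits 1101001111000111111101100000001 walk d0:-→d1:-→d2:-→d3:-→d4:-→d5:-→d6:-→d7:-→d8:H0→d9:-→d10:-→d11:-→d12:H0→d13:-→d14:-→d15:-→d16:-→d17:-→d18:-→d19:-→d20:-→d21:-→d22:-→d23:-→d24:-→d25:-→d26:-→d27:-→d28:-→d29:-→d30:-→d31:H0 -> H0
  + 238.191.48.0/20 (H1) depth=20
  del 211.0.0.0/8 (clear depth 8)
  del 238.191.56.188/32 (clear depth 32)
  lookup 238.237.159.92: bits 111011101 walk d0:-→d1:-→d2:-→d3:-→d4:-→d5:-→d6:H0→d7:H3→d8:-→d9:- -> H3
  + 238.191.56.188/32 (H3) depth=32
  + 211.199.246.2/32 (H2) depth=32
  lookup 211.199.246.2: bits 11010011110001111111011000000010 walk d0:-→d1:-→d2:-→d3:-→d4:-→d5:-→d6:-→d7:-→d8:-→d9:-→d10:-→d11:-→d12:H0→d13:-→d14:-→d15:-→d16:-→d17:-→d18:-→d19:-→d20:-→d21:-→d22:-→d23:-→d24:-→d25:-→d26:-→d27:-→d28:-→d29:-→d30:-→d31:H0→d32:H2 -> H2
  + 238.0.0.0/8 (H0) depth=8
  + 238.191.56.0/24 (H0) depth=24
  lookup 211.199.246.2: bits 11010011110001111111011000000010 walk d0:-→d1:-→d2:-→d3:-→d4:-→d5:-→d6:-→d7:-→d8:-→d9:-→d10:-→d11:-→d12:H0→d13:-→d14:-→d15:-→d16:-→d17:-→d18:-→d19:-→d20:-→d21:-→d22:-→d23:-→d24:-→d25:-→d26:-→d27:-→d28:-→d29:-→d30:-→d31:H0→d32:H2 -> H2
  + 238.191.56.0/24 (H1) depth=24

== LOOKUPS ==
["H3","no-route","H0","H0","H2","H1","H3","H0","H3","H2","H2"]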